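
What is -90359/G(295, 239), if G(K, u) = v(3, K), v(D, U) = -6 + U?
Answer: -90359/289 ≈ -312.66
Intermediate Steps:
G(K, u) = -6 + K
-90359/G(295, 239) = -90359/(-6 + 295) = -90359/289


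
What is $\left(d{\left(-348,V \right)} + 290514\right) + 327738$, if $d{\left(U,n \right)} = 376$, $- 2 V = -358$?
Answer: $618628$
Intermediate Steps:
$V = 179$ ($V = \left(- \frac{1}{2}\right) \left(-358\right) = 179$)
$\left(d{\left(-348,V \right)} + 290514\right) + 327738 = \left(376 + 290514\right) + 327738 = 290890 + 327738 = 618628$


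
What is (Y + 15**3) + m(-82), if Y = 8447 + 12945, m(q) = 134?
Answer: 24901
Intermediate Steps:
Y = 21392
(Y + 15**3) + m(-82) = (21392 + 15**3) + 134 = (21392 + 3375) + 134 = 24767 + 134 = 24901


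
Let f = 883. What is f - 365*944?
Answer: -343677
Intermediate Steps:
f - 365*944 = 883 - 365*944 = 883 - 344560 = -343677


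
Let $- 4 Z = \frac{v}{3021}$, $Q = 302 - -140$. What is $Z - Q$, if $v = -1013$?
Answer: $- \frac{5340115}{12084} \approx -441.92$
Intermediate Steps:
$Q = 442$ ($Q = 302 + 140 = 442$)
$Z = \frac{1013}{12084}$ ($Z = - \frac{\left(-1013\right) \frac{1}{3021}}{4} = \left(- \frac{1}{4}\right) \left(- \frac{1013}{3021}\right) = \frac{1013}{12084} \approx 0.08383$)
$Z - Q = \frac{1013}{12084} - 442 = - \frac{5340115}{12084}$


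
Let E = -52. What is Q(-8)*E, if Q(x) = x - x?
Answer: 0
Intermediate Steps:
Q(x) = 0
Q(-8)*E = 0*(-52) = 0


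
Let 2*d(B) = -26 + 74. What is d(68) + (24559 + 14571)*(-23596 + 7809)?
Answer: -617745286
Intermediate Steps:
d(B) = 24 (d(B) = (-26 + 74)/2 = (½)*48 = 24)
d(68) + (24559 + 14571)*(-23596 + 7809) = 24 + (24559 + 14571)*(-23596 + 7809) = 24 + 39130*(-15787) = 24 - 617745310 = -617745286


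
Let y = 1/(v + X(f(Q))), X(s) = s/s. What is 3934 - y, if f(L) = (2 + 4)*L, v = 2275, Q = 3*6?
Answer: 8953783/2276 ≈ 3934.0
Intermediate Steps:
Q = 18
f(L) = 6*L
X(s) = 1
y = 1/2276 (y = 1/(2275 + 1) = 1/2276 ≈ 0.00043937)
3934 - y = 3934 - 1*1/2276 = 3934 - 1/2276 = 8953783/2276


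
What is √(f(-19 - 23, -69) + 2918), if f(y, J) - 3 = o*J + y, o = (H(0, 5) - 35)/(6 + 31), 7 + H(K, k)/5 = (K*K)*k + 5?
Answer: 2*√1014059/37 ≈ 54.433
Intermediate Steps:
H(K, k) = -10 + 5*k*K² (H(K, k) = -35 + 5*((K*K)*k + 5) = -35 + 5*(K²*k + 5) = -35 + 5*(k*K² + 5) = -35 + 5*(5 + k*K²) = -35 + (25 + 5*k*K²) = -10 + 5*k*K²)
o = -45/37 (o = ((-10 + 5*5*0²) - 35)/(6 + 31) = ((-10 + 5*5*0) - 35)/37 = ((-10 + 0) - 35)*(1/37) = (-10 - 35)*(1/37) = -45*1/37 = -45/37 ≈ -1.2162)
f(y, J) = 3 + y - 45*J/37 (f(y, J) = 3 + (-45*J/37 + y) = 3 + (y - 45*J/37) = 3 + y - 45*J/37)
√(f(-19 - 23, -69) + 2918) = √((3 + (-19 - 23) - 45/37*(-69)) + 2918) = √((3 - 42 + 3105/37) + 2918) = √(1662/37 + 2918) = √(109628/37) = 2*√1014059/37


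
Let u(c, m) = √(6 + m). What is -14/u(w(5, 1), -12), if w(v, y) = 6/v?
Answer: 7*I*√6/3 ≈ 5.7155*I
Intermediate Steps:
-14/u(w(5, 1), -12) = -14/√(6 - 12) = -14/√(-6) = -14/(I*√6) = -I*√6/6*(-14) = 7*I*√6/3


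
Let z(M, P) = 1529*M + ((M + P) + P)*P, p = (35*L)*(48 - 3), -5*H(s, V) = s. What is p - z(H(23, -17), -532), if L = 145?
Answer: -1665434/5 ≈ -3.3309e+5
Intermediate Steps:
H(s, V) = -s/5
p = 228375 (p = (35*145)*(48 - 3) = 5075*45 = 228375)
z(M, P) = 1529*M + P*(M + 2*P) (z(M, P) = 1529*M + (M + 2*P)*P = 1529*M + P*(M + 2*P))
p - z(H(23, -17), -532) = 228375 - (2*(-532)² + 1529*(-⅕*23) - ⅕*23*(-532)) = 228375 - (2*283024 + 1529*(-23/5) - 23/5*(-532)) = 228375 - (566048 - 35167/5 + 12236/5) = 228375 - 1*2807309/5 = 228375 - 2807309/5 = -1665434/5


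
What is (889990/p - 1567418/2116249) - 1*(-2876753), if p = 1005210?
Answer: 611964406003917910/212727465729 ≈ 2.8768e+6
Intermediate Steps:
(889990/p - 1567418/2116249) - 1*(-2876753) = (889990/1005210 - 1567418/2116249) - 1*(-2876753) = (889990*(1/1005210) - 1567418*1/2116249) + 2876753 = (88999/100521 - 1567418/2116249) + 2876753 = 30785619973/212727465729 + 2876753 = 611964406003917910/212727465729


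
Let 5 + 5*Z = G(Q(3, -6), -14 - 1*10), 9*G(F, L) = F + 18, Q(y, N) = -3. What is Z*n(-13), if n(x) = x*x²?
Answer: 4394/3 ≈ 1464.7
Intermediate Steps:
n(x) = x³
G(F, L) = 2 + F/9 (G(F, L) = (F + 18)/9 = (18 + F)/9 = 2 + F/9)
Z = -⅔ (Z = -1 + (2 + (⅑)*(-3))/5 = -1 + (2 - ⅓)/5 = -1 + (⅕)*(5/3) = -1 + ⅓ = -⅔ ≈ -0.66667)
Z*n(-13) = -⅔*(-13)³ = -⅔*(-2197) = 4394/3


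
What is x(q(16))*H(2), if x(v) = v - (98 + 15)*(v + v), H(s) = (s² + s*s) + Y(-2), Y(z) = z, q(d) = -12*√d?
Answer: 64800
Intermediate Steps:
H(s) = -2 + 2*s² (H(s) = (s² + s*s) - 2 = (s² + s²) - 2 = 2*s² - 2 = -2 + 2*s²)
x(v) = -225*v (x(v) = v - 113*2*v = v - 226*v = -225*v)
x(q(16))*H(2) = (-(-2700)*√16)*(-2 + 2*2²) = (-(-2700)*4)*(-2 + 2*4) = (-225*(-48))*(-2 + 8) = 10800*6 = 64800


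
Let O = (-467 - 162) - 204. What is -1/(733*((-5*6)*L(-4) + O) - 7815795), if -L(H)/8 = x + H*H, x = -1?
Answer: 1/5787584 ≈ 1.7278e-7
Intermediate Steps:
O = -833 (O = -629 - 204 = -833)
L(H) = 8 - 8*H**2 (L(H) = -8*(-1 + H*H) = -8*(-1 + H**2) = 8 - 8*H**2)
-1/(733*((-5*6)*L(-4) + O) - 7815795) = -1/(733*((-5*6)*(8 - 8*(-4)**2) - 833) - 7815795) = -1/(733*(-30*(8 - 8*16) - 833) - 7815795) = -1/(733*(-30*(8 - 128) - 833) - 7815795) = -1/(733*(-30*(-120) - 833) - 7815795) = -1/(733*(3600 - 833) - 7815795) = -1/(733*2767 - 7815795) = -1/(2028211 - 7815795) = -1/(-5787584) = -1*(-1/5787584) = 1/5787584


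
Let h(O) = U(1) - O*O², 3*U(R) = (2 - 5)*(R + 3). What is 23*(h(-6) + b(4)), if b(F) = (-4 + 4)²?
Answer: 4876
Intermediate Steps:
U(R) = -3 - R (U(R) = ((2 - 5)*(R + 3))/3 = (-3*(3 + R))/3 = (-9 - 3*R)/3 = -3 - R)
b(F) = 0 (b(F) = 0² = 0)
h(O) = -4 - O³ (h(O) = (-3 - 1*1) - O*O² = (-3 - 1) - O³ = -4 - O³)
23*(h(-6) + b(4)) = 23*((-4 - 1*(-6)³) + 0) = 23*((-4 - 1*(-216)) + 0) = 23*((-4 + 216) + 0) = 23*(212 + 0) = 23*212 = 4876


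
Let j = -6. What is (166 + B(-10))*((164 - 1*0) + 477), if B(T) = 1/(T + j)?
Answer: 1701855/16 ≈ 1.0637e+5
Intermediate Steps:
B(T) = 1/(-6 + T) (B(T) = 1/(T - 6) = 1/(-6 + T))
(166 + B(-10))*((164 - 1*0) + 477) = (166 + 1/(-6 - 10))*((164 - 1*0) + 477) = (166 + 1/(-16))*((164 + 0) + 477) = (166 - 1/16)*(164 + 477) = (2655/16)*641 = 1701855/16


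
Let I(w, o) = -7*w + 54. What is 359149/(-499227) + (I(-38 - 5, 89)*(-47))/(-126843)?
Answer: -12408644704/21107816787 ≈ -0.58787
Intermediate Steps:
I(w, o) = 54 - 7*w
359149/(-499227) + (I(-38 - 5, 89)*(-47))/(-126843) = 359149/(-499227) + ((54 - 7*(-38 - 5))*(-47))/(-126843) = 359149*(-1/499227) + ((54 - 7*(-43))*(-47))*(-1/126843) = -359149/499227 + ((54 + 301)*(-47))*(-1/126843) = -359149/499227 + (355*(-47))*(-1/126843) = -359149/499227 - 16685*(-1/126843) = -359149/499227 + 16685/126843 = -12408644704/21107816787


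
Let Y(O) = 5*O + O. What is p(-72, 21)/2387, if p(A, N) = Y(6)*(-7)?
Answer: -36/341 ≈ -0.10557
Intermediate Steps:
Y(O) = 6*O
p(A, N) = -252 (p(A, N) = (6*6)*(-7) = 36*(-7) = -252)
p(-72, 21)/2387 = -252/2387 = -252*1/2387 = -36/341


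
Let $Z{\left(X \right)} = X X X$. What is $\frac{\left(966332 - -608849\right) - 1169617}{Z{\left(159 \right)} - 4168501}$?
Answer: $- \frac{202782}{74411} \approx -2.7252$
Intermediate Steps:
$Z{\left(X \right)} = X^{3}$ ($Z{\left(X \right)} = X^{2} X = X^{3}$)
$\frac{\left(966332 - -608849\right) - 1169617}{Z{\left(159 \right)} - 4168501} = \frac{\left(966332 - -608849\right) - 1169617}{159^{3} - 4168501} = \frac{\left(966332 + 608849\right) - 1169617}{4019679 - 4168501} = \frac{1575181 - 1169617}{-148822} = 405564 \left(- \frac{1}{148822}\right) = - \frac{202782}{74411}$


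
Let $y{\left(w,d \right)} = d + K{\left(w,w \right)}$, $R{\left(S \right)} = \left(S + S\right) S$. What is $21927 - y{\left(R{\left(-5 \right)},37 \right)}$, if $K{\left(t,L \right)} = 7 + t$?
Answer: $21833$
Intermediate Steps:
$R{\left(S \right)} = 2 S^{2}$ ($R{\left(S \right)} = 2 S S = 2 S^{2}$)
$y{\left(w,d \right)} = 7 + d + w$ ($y{\left(w,d \right)} = d + \left(7 + w\right) = 7 + d + w$)
$21927 - y{\left(R{\left(-5 \right)},37 \right)} = 21927 - \left(7 + 37 + 2 \left(-5\right)^{2}\right) = 21927 - \left(7 + 37 + 2 \cdot 25\right) = 21927 - \left(7 + 37 + 50\right) = 21927 - 94 = 21833$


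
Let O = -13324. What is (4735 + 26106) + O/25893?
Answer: 798552689/25893 ≈ 30841.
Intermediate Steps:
(4735 + 26106) + O/25893 = (4735 + 26106) - 13324/25893 = 30841 - 13324*1/25893 = 30841 - 13324/25893 = 798552689/25893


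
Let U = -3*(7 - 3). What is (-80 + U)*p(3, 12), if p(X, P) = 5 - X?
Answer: -184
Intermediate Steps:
U = -12 (U = -3*4 = -12)
(-80 + U)*p(3, 12) = (-80 - 12)*(5 - 1*3) = -92*(5 - 3) = -92*2 = -184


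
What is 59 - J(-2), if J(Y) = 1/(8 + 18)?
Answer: 1533/26 ≈ 58.962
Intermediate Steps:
J(Y) = 1/26
59 - J(-2) = 59 - 1*1/26 = 59 - 1/26 = 1533/26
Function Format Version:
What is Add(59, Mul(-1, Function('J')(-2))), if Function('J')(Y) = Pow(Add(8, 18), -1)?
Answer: Rational(1533, 26) ≈ 58.962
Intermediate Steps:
Function('J')(Y) = Rational(1, 26) (Function('J')(Y) = Pow(26, -1) = Rational(1, 26))
Add(59, Mul(-1, Function('J')(-2))) = Add(59, Mul(-1, Rational(1, 26))) = Add(59, Rational(-1, 26)) = Rational(1533, 26)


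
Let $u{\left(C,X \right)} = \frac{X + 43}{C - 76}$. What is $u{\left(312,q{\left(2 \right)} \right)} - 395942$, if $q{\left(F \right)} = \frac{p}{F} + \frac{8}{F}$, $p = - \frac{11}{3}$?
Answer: $- \frac{560653601}{1416} \approx -3.9594 \cdot 10^{5}$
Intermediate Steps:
$p = - \frac{11}{3}$ ($p = \left(-11\right) \frac{1}{3} = - \frac{11}{3} \approx -3.6667$)
$q{\left(F \right)} = \frac{13}{3 F}$ ($q{\left(F \right)} = - \frac{11}{3 F} + \frac{8}{F} = \frac{13}{3 F}$)
$u{\left(C,X \right)} = \frac{43 + X}{-76 + C}$
$u{\left(312,q{\left(2 \right)} \right)} - 395942 = \frac{43 + \frac{13}{3 \cdot 2}}{-76 + 312} - 395942 = \frac{43 + \frac{13}{3} \cdot \frac{1}{2}}{236} - 395942 = \frac{43 + \frac{13}{6}}{236} - 395942 = \frac{1}{236} \cdot \frac{271}{6} - 395942 = \frac{271}{1416} - 395942 = - \frac{560653601}{1416}$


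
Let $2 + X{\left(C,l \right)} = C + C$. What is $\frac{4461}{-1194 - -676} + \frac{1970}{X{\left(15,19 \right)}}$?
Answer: $\frac{15992}{259} \approx 61.745$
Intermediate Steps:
$X{\left(C,l \right)} = -2 + 2 C$ ($X{\left(C,l \right)} = -2 + \left(C + C\right) = -2 + 2 C$)
$\frac{4461}{-1194 - -676} + \frac{1970}{X{\left(15,19 \right)}} = \frac{4461}{-1194 - -676} + \frac{1970}{-2 + 2 \cdot 15} = \frac{4461}{-1194 + 676} + \frac{1970}{-2 + 30} = \frac{4461}{-518} + \frac{1970}{28} = 4461 \left(- \frac{1}{518}\right) + 1970 \cdot \frac{1}{28} = - \frac{4461}{518} + \frac{985}{14} = \frac{15992}{259}$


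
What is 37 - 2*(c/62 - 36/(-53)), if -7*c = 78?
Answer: 414047/11501 ≈ 36.001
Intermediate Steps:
c = -78/7 (c = -⅐*78 = -78/7 ≈ -11.143)
37 - 2*(c/62 - 36/(-53)) = 37 - 2*(-78/7/62 - 36/(-53)) = 37 - 2*(-78/7*1/62 - 36*(-1/53)) = 37 - 2*(-39/217 + 36/53) = 37 - 2*5745/11501 = 37 - 11490/11501 = 414047/11501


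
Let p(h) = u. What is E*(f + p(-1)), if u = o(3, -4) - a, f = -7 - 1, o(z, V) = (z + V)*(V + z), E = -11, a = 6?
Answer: 143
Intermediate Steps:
o(z, V) = (V + z)**2 (o(z, V) = (V + z)*(V + z) = (V + z)**2)
f = -8
u = -5 (u = (-4 + 3)**2 - 1*6 = (-1)**2 - 6 = 1 - 6 = -5)
p(h) = -5
E*(f + p(-1)) = -11*(-8 - 5) = -11*(-13) = 143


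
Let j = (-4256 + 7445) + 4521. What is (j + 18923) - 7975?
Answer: 18658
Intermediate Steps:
j = 7710 (j = 3189 + 4521 = 7710)
(j + 18923) - 7975 = (7710 + 18923) - 7975 = 26633 - 7975 = 18658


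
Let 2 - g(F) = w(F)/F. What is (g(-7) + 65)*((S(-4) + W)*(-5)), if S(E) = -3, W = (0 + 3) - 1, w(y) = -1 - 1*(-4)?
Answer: 2360/7 ≈ 337.14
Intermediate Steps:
w(y) = 3 (w(y) = -1 + 4 = 3)
W = 2 (W = 3 - 1 = 2)
g(F) = 2 - 3/F
(g(-7) + 65)*((S(-4) + W)*(-5)) = ((2 - 3/(-7)) + 65)*((-3 + 2)*(-5)) = ((2 - 3*(-⅐)) + 65)*(-1*(-5)) = ((2 + 3/7) + 65)*5 = (17/7 + 65)*5 = (472/7)*5 = 2360/7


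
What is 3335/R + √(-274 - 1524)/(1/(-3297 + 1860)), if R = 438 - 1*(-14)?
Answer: 3335/452 - 1437*I*√1798 ≈ 7.3783 - 60933.0*I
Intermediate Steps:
R = 452 (R = 438 + 14 = 452)
3335/R + √(-274 - 1524)/(1/(-3297 + 1860)) = 3335/452 + √(-274 - 1524)/(1/(-3297 + 1860)) = 3335*(1/452) + √(-1798)/(1/(-1437)) = 3335/452 + (I*√1798)/(-1/1437) = 3335/452 + (I*√1798)*(-1437) = 3335/452 - 1437*I*√1798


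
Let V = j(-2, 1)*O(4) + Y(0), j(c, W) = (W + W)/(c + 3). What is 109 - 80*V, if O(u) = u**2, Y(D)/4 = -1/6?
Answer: -7193/3 ≈ -2397.7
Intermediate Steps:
j(c, W) = 2*W/(3 + c) (j(c, W) = (2*W)/(3 + c) = 2*W/(3 + c))
Y(D) = -2/3 (Y(D) = 4*(-1/6) = -2/3)
V = 94/3 (V = (2*1/(3 - 2))*4**2 - 2/3 = (2*1/1)*16 - 2/3 = (2*1*1)*16 - 2/3 = 2*16 - 2/3 = 32 - 2/3 = 94/3 ≈ 31.333)
109 - 80*V = 109 - 80*94/3 = 109 - 7520/3 = -7193/3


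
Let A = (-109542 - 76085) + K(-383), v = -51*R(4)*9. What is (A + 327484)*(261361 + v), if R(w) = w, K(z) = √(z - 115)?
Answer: 36815437925 + 259525*I*√498 ≈ 3.6815e+10 + 5.7915e+6*I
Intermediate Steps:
K(z) = √(-115 + z)
v = -1836 (v = -51*4*9 = -204*9 = -1836)
A = -185627 + I*√498 (A = (-109542 - 76085) + √(-115 - 383) = -185627 + √(-498) = -185627 + I*√498 ≈ -1.8563e+5 + 22.316*I)
(A + 327484)*(261361 + v) = ((-185627 + I*√498) + 327484)*(261361 - 1836) = (141857 + I*√498)*259525 = 36815437925 + 259525*I*√498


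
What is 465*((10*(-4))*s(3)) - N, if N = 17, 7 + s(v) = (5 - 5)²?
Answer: 130183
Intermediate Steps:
s(v) = -7 (s(v) = -7 + (5 - 5)² = -7 + 0² = -7 + 0 = -7)
465*((10*(-4))*s(3)) - N = 465*((10*(-4))*(-7)) - 1*17 = 465*(-40*(-7)) - 17 = 465*280 - 17 = 130200 - 17 = 130183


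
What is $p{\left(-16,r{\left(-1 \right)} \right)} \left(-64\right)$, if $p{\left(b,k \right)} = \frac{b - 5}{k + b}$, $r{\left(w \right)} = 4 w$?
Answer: $- \frac{336}{5} \approx -67.2$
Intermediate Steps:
$p{\left(b,k \right)} = \frac{-5 + b}{b + k}$
$p{\left(-16,r{\left(-1 \right)} \right)} \left(-64\right) = \frac{-5 - 16}{-16 + 4 \left(-1\right)} \left(-64\right) = \frac{1}{-16 - 4} \left(-21\right) \left(-64\right) = \frac{1}{-20} \left(-21\right) \left(-64\right) = \left(- \frac{1}{20}\right) \left(-21\right) \left(-64\right) = \frac{21}{20} \left(-64\right) = - \frac{336}{5}$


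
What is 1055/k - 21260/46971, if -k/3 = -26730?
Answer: -36784111/83702322 ≈ -0.43946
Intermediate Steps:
k = 80190 (k = -3*(-26730) = 80190)
1055/k - 21260/46971 = 1055/80190 - 21260/46971 = 1055*(1/80190) - 21260*1/46971 = 211/16038 - 21260/46971 = -36784111/83702322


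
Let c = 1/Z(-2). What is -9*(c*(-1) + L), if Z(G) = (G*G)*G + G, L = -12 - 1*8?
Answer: 1791/10 ≈ 179.10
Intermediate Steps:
L = -20 (L = -12 - 8 = -20)
Z(G) = G + G³ (Z(G) = G²*G + G = G³ + G = G + G³)
c = -⅒ (c = 1/(-2 + (-2)³) = 1/(-2 - 8) = 1/(-10) = -⅒ ≈ -0.10000)
-9*(c*(-1) + L) = -9*(-⅒*(-1) - 20) = -9*(⅒ - 20) = -9*(-199/10) = 1791/10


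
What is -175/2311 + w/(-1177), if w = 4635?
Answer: -10917460/2720047 ≈ -4.0137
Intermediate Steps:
-175/2311 + w/(-1177) = -175/2311 + 4635/(-1177) = -175*1/2311 + 4635*(-1/1177) = -175/2311 - 4635/1177 = -10917460/2720047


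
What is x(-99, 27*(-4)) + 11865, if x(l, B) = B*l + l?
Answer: 22458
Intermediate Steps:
x(l, B) = l + B*l
x(-99, 27*(-4)) + 11865 = -99*(1 + 27*(-4)) + 11865 = -99*(1 - 108) + 11865 = -99*(-107) + 11865 = 10593 + 11865 = 22458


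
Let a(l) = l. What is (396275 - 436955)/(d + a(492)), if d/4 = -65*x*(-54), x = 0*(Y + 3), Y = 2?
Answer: -3390/41 ≈ -82.683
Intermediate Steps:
x = 0 (x = 0*(2 + 3) = 0*5 = 0)
d = 0 (d = 4*(-65*0*(-54)) = 4*(0*(-54)) = 4*0 = 0)
(396275 - 436955)/(d + a(492)) = (396275 - 436955)/(0 + 492) = -40680/492 = -40680*1/492 = -3390/41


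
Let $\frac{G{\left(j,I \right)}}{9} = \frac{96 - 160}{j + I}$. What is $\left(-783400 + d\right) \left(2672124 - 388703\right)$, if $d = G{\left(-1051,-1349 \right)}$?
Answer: $- \frac{44720786584474}{25} \approx -1.7888 \cdot 10^{12}$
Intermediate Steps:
$G{\left(j,I \right)} = - \frac{576}{I + j}$ ($G{\left(j,I \right)} = 9 \frac{96 - 160}{j + I} = 9 \left(- \frac{64}{I + j}\right) = - \frac{576}{I + j}$)
$d = \frac{6}{25}$ ($d = - \frac{576}{-1349 - 1051} = - \frac{576}{-2400} = \left(-576\right) \left(- \frac{1}{2400}\right) = \frac{6}{25} \approx 0.24$)
$\left(-783400 + d\right) \left(2672124 - 388703\right) = \left(-783400 + \frac{6}{25}\right) \left(2672124 - 388703\right) = \left(- \frac{19584994}{25}\right) 2283421 = - \frac{44720786584474}{25}$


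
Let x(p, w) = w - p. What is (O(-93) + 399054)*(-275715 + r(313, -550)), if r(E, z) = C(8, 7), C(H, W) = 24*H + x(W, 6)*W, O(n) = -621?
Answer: -109780244490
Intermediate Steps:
C(H, W) = 24*H + W*(6 - W) (C(H, W) = 24*H + (6 - W)*W = 24*H + W*(6 - W))
r(E, z) = 185 (r(E, z) = 24*8 - 1*7*(-6 + 7) = 192 - 1*7*1 = 192 - 7 = 185)
(O(-93) + 399054)*(-275715 + r(313, -550)) = (-621 + 399054)*(-275715 + 185) = 398433*(-275530) = -109780244490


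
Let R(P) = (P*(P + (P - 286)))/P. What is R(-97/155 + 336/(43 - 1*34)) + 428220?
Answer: 199023448/465 ≈ 4.2801e+5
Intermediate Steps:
R(P) = -286 + 2*P (R(P) = (P*(P + (-286 + P)))/P = (P*(-286 + 2*P))/P = -286 + 2*P)
R(-97/155 + 336/(43 - 1*34)) + 428220 = (-286 + 2*(-97/155 + 336/(43 - 1*34))) + 428220 = (-286 + 2*(-97*1/155 + 336/(43 - 34))) + 428220 = (-286 + 2*(-97/155 + 336/9)) + 428220 = (-286 + 2*(-97/155 + 336*(⅑))) + 428220 = (-286 + 2*(-97/155 + 112/3)) + 428220 = (-286 + 2*(17069/465)) + 428220 = (-286 + 34138/465) + 428220 = -98852/465 + 428220 = 199023448/465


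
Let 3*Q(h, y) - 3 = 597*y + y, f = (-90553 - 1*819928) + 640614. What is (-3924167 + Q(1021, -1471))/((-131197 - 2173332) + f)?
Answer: 287549/175527 ≈ 1.6382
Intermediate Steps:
f = -269867 (f = (-90553 - 819928) + 640614 = -910481 + 640614 = -269867)
Q(h, y) = 1 + 598*y/3 (Q(h, y) = 1 + (597*y + y)/3 = 1 + (598*y)/3 = 1 + 598*y/3)
(-3924167 + Q(1021, -1471))/((-131197 - 2173332) + f) = (-3924167 + (1 + (598/3)*(-1471)))/((-131197 - 2173332) - 269867) = (-3924167 + (1 - 879658/3))/(-2304529 - 269867) = (-3924167 - 879655/3)/(-2574396) = -12652156/3*(-1/2574396) = 287549/175527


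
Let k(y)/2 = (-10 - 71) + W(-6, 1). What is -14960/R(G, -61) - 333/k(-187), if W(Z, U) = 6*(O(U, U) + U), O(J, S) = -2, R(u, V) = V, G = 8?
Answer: 874451/3538 ≈ 247.16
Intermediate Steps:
W(Z, U) = -12 + 6*U (W(Z, U) = 6*(-2 + U) = -12 + 6*U)
k(y) = -174 (k(y) = 2*((-10 - 71) + (-12 + 6*1)) = 2*(-81 + (-12 + 6)) = 2*(-81 - 6) = 2*(-87) = -174)
-14960/R(G, -61) - 333/k(-187) = -14960/(-61) - 333/(-174) = -14960*(-1/61) - 333*(-1/174) = 14960/61 + 111/58 = 874451/3538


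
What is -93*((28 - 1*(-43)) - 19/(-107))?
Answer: -708288/107 ≈ -6619.5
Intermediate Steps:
-93*((28 - 1*(-43)) - 19/(-107)) = -93*((28 + 43) - 19*(-1/107)) = -93*(71 + 19/107) = -93*7616/107 = -708288/107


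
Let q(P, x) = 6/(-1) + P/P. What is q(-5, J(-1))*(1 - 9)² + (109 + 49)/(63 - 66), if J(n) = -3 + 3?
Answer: -1118/3 ≈ -372.67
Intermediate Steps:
J(n) = 0
q(P, x) = -5 (q(P, x) = 6*(-1) + 1 = -6 + 1 = -5)
q(-5, J(-1))*(1 - 9)² + (109 + 49)/(63 - 66) = -5*(1 - 9)² + (109 + 49)/(63 - 66) = -5*(-8)² + 158/(-3) = -5*64 + 158*(-⅓) = -320 - 158/3 = -1118/3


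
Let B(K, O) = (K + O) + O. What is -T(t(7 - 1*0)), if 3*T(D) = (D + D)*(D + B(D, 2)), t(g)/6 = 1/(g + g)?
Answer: -68/49 ≈ -1.3878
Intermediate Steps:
B(K, O) = K + 2*O
t(g) = 3/g (t(g) = 6/(g + g) = 6/((2*g)) = 6*(1/(2*g)) = 3/g)
T(D) = 2*D*(4 + 2*D)/3 (T(D) = ((D + D)*(D + (D + 2*2)))/3 = ((2*D)*(D + (D + 4)))/3 = ((2*D)*(D + (4 + D)))/3 = ((2*D)*(4 + 2*D))/3 = (2*D*(4 + 2*D))/3 = 2*D*(4 + 2*D)/3)
-T(t(7 - 1*0)) = -4*3/(7 - 1*0)*(2 + 3/(7 - 1*0))/3 = -4*3/(7 + 0)*(2 + 3/(7 + 0))/3 = -4*3/7*(2 + 3/7)/3 = -4*3*(⅐)*(2 + 3*(⅐))/3 = -4*3*(2 + 3/7)/(3*7) = -4*3*17/(3*7*7) = -1*68/49 = -68/49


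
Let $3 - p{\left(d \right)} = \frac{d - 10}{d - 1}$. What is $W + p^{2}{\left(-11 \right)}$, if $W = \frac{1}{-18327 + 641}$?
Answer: $\frac{221067}{141488} \approx 1.5624$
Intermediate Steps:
$p{\left(d \right)} = 3 - \frac{-10 + d}{-1 + d}$ ($p{\left(d \right)} = 3 - \frac{d - 10}{d - 1} = 3 - \frac{-10 + d}{-1 + d}$)
$W = - \frac{1}{17686}$ ($W = \frac{1}{-17686} = - \frac{1}{17686} \approx -5.6542 \cdot 10^{-5}$)
$W + p^{2}{\left(-11 \right)} = - \frac{1}{17686} + \left(\frac{7 + 2 \left(-11\right)}{-1 - 11}\right)^{2} = - \frac{1}{17686} + \left(\frac{7 - 22}{-12}\right)^{2} = - \frac{1}{17686} + \left(\left(- \frac{1}{12}\right) \left(-15\right)\right)^{2} = - \frac{1}{17686} + \left(\frac{5}{4}\right)^{2} = - \frac{1}{17686} + \frac{25}{16} = \frac{221067}{141488}$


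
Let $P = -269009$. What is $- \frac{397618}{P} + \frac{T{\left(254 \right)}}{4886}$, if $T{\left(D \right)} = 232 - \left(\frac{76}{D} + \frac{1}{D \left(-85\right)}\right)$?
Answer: $\frac{3329993699393}{2182878496820} \approx 1.5255$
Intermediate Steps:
$T{\left(D \right)} = 232 - \frac{6459}{85 D}$ ($T{\left(D \right)} = 232 - \left(\frac{76}{D} + \frac{1}{D} \left(- \frac{1}{85}\right)\right) = 232 - \left(\frac{76}{D} - \frac{1}{85 D}\right) = 232 - \frac{6459}{85 D}$)
$- \frac{397618}{P} + \frac{T{\left(254 \right)}}{4886} = - \frac{397618}{-269009} + \frac{232 - \frac{6459}{85 \cdot 254}}{4886} = \left(-397618\right) \left(- \frac{1}{269009}\right) + \left(232 - \frac{6459}{21590}\right) \frac{1}{4886} = \frac{30586}{20693} + \left(232 - \frac{6459}{21590}\right) \frac{1}{4886} = \frac{30586}{20693} + \frac{5002421}{21590} \cdot \frac{1}{4886} = \frac{30586}{20693} + \frac{5002421}{105488740} = \frac{3329993699393}{2182878496820}$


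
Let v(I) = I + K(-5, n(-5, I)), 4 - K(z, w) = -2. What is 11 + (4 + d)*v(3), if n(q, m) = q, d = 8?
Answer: 119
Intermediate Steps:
K(z, w) = 6 (K(z, w) = 4 - 1*(-2) = 4 + 2 = 6)
v(I) = 6 + I (v(I) = I + 6 = 6 + I)
11 + (4 + d)*v(3) = 11 + (4 + 8)*(6 + 3) = 11 + 12*9 = 11 + 108 = 119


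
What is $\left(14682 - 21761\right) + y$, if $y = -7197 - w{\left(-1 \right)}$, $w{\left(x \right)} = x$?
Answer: $-14275$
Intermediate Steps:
$y = -7196$ ($y = -7197 - -1 = -7197 + 1 = -7196$)
$\left(14682 - 21761\right) + y = \left(14682 - 21761\right) - 7196 = -7079 - 7196 = -14275$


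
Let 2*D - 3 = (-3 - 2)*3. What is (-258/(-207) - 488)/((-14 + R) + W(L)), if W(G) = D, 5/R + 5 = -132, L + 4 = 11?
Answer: 4601282/189405 ≈ 24.293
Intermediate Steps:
L = 7 (L = -4 + 11 = 7)
R = -5/137 (R = 5/(-5 - 132) = 5/(-137) = 5*(-1/137) = -5/137 ≈ -0.036496)
D = -6 (D = 3/2 + ((-3 - 2)*3)/2 = 3/2 + (-5*3)/2 = 3/2 + (1/2)*(-15) = 3/2 - 15/2 = -6)
W(G) = -6
(-258/(-207) - 488)/((-14 + R) + W(L)) = (-258/(-207) - 488)/((-14 - 5/137) - 6) = (-258*(-1/207) - 488)/(-1923/137 - 6) = (86/69 - 488)/(-2745/137) = -33586/69*(-137/2745) = 4601282/189405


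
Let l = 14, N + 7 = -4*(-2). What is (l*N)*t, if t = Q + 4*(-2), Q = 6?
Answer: -28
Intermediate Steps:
N = 1 (N = -7 - 4*(-2) = -7 + 8 = 1)
t = -2 (t = 6 + 4*(-2) = 6 - 8 = -2)
(l*N)*t = (14*1)*(-2) = 14*(-2) = -28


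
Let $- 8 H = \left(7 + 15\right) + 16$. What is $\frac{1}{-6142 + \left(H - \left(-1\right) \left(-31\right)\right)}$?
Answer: $- \frac{4}{24711} \approx -0.00016187$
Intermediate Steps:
$H = - \frac{19}{4}$ ($H = - \frac{\left(7 + 15\right) + 16}{8} = - \frac{22 + 16}{8} = \left(- \frac{1}{8}\right) 38 = - \frac{19}{4} \approx -4.75$)
$\frac{1}{-6142 + \left(H - \left(-1\right) \left(-31\right)\right)} = \frac{1}{-6142 - \left(\frac{19}{4} - -31\right)} = \frac{1}{-6142 - \frac{143}{4}} = \frac{1}{- \frac{24711}{4}} = - \frac{4}{24711}$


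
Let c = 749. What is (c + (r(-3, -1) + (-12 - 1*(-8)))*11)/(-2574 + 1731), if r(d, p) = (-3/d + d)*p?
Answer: -727/843 ≈ -0.86240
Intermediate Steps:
r(d, p) = p*(d - 3/d) (r(d, p) = (d - 3/d)*p = p*(d - 3/d))
(c + (r(-3, -1) + (-12 - 1*(-8)))*11)/(-2574 + 1731) = (749 + (-1*(-3 + (-3)**2)/(-3) + (-12 - 1*(-8)))*11)/(-2574 + 1731) = (749 + (-1*(-1/3)*(-3 + 9) + (-12 + 8))*11)/(-843) = (749 + (-1*(-1/3)*6 - 4)*11)*(-1/843) = (749 + (2 - 4)*11)*(-1/843) = (749 - 2*11)*(-1/843) = (749 - 22)*(-1/843) = 727*(-1/843) = -727/843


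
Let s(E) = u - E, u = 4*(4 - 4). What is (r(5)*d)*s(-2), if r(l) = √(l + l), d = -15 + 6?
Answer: -18*√10 ≈ -56.921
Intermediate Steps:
u = 0 (u = 4*0 = 0)
s(E) = -E (s(E) = 0 - E = -E)
d = -9
r(l) = √2*√l (r(l) = √(2*l) = √2*√l)
(r(5)*d)*s(-2) = ((√2*√5)*(-9))*(-1*(-2)) = (√10*(-9))*2 = -9*√10*2 = -18*√10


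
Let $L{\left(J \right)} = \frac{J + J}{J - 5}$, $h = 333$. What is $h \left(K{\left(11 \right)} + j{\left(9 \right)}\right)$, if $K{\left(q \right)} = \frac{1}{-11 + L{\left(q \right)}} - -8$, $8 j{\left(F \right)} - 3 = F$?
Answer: $\frac{34299}{11} \approx 3118.1$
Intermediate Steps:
$L{\left(J \right)} = \frac{2 J}{-5 + J}$
$j{\left(F \right)} = \frac{3}{8} + \frac{F}{8}$
$K{\left(q \right)} = 8 + \frac{1}{-11 + \frac{2 q}{-5 + q}}$ ($K{\left(q \right)} = \frac{1}{-11 + \frac{2 q}{-5 + q}} - -8 = \frac{1}{-11 + \frac{2 q}{-5 + q}} + 8 = 8 + \frac{1}{-11 + \frac{2 q}{-5 + q}}$)
$h \left(K{\left(11 \right)} + j{\left(9 \right)}\right) = 333 \left(\frac{435 - 781}{55 - 99} + \left(\frac{3}{8} + \frac{1}{8} \cdot 9\right)\right) = 333 \left(\frac{435 - 781}{55 - 99} + \left(\frac{3}{8} + \frac{9}{8}\right)\right) = 333 \left(\frac{1}{-44} \left(-346\right) + \frac{3}{2}\right) = 333 \left(\left(- \frac{1}{44}\right) \left(-346\right) + \frac{3}{2}\right) = 333 \left(\frac{173}{22} + \frac{3}{2}\right) = 333 \cdot \frac{103}{11} = \frac{34299}{11}$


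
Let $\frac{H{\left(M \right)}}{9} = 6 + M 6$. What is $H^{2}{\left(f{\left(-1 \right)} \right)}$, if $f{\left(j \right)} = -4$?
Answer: $26244$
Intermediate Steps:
$H{\left(M \right)} = 54 + 54 M$ ($H{\left(M \right)} = 9 \left(6 + M 6\right) = 9 \left(6 + 6 M\right) = 54 + 54 M$)
$H^{2}{\left(f{\left(-1 \right)} \right)} = \left(54 + 54 \left(-4\right)\right)^{2} = \left(54 - 216\right)^{2} = \left(-162\right)^{2} = 26244$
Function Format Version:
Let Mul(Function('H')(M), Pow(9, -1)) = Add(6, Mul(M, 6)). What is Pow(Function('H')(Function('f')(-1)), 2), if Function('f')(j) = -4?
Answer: 26244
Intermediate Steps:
Function('H')(M) = Add(54, Mul(54, M)) (Function('H')(M) = Mul(9, Add(6, Mul(M, 6))) = Mul(9, Add(6, Mul(6, M))) = Add(54, Mul(54, M)))
Pow(Function('H')(Function('f')(-1)), 2) = Pow(Add(54, Mul(54, -4)), 2) = Pow(Add(54, -216), 2) = Pow(-162, 2) = 26244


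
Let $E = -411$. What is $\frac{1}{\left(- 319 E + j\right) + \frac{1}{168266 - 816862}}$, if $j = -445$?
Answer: $\frac{648596}{84748147743} \approx 7.6532 \cdot 10^{-6}$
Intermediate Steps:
$\frac{1}{\left(- 319 E + j\right) + \frac{1}{168266 - 816862}} = \frac{1}{\left(\left(-319\right) \left(-411\right) - 445\right) + \frac{1}{168266 - 816862}} = \frac{1}{\left(131109 - 445\right) + \frac{1}{-648596}} = \frac{1}{130664 - \frac{1}{648596}} = \frac{1}{\frac{84748147743}{648596}} = \frac{648596}{84748147743}$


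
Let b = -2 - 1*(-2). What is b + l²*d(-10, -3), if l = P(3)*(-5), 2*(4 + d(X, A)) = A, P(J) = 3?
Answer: -2475/2 ≈ -1237.5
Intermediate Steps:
d(X, A) = -4 + A/2
l = -15 (l = 3*(-5) = -15)
b = 0 (b = -2 + 2 = 0)
b + l²*d(-10, -3) = 0 + (-15)²*(-4 + (½)*(-3)) = 0 + 225*(-4 - 3/2) = 0 + 225*(-11/2) = 0 - 2475/2 = -2475/2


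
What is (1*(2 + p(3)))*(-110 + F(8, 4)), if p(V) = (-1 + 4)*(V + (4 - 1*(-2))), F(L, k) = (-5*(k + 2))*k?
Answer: -6670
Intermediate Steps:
F(L, k) = k*(-10 - 5*k) (F(L, k) = (-5*(2 + k))*k = (-10 - 5*k)*k = k*(-10 - 5*k))
p(V) = 18 + 3*V (p(V) = 3*(V + (4 + 2)) = 3*(V + 6) = 3*(6 + V) = 18 + 3*V)
(1*(2 + p(3)))*(-110 + F(8, 4)) = (1*(2 + (18 + 3*3)))*(-110 - 5*4*(2 + 4)) = (1*(2 + (18 + 9)))*(-110 - 5*4*6) = (1*(2 + 27))*(-110 - 120) = (1*29)*(-230) = 29*(-230) = -6670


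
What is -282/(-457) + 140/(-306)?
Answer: 11156/69921 ≈ 0.15955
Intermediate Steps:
-282/(-457) + 140/(-306) = -282*(-1/457) + 140*(-1/306) = 282/457 - 70/153 = 11156/69921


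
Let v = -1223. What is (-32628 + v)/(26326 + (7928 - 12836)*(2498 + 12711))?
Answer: 33851/74619446 ≈ 0.00045365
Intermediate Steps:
(-32628 + v)/(26326 + (7928 - 12836)*(2498 + 12711)) = (-32628 - 1223)/(26326 + (7928 - 12836)*(2498 + 12711)) = -33851/(26326 - 4908*15209) = -33851/(26326 - 74645772) = -33851/(-74619446) = -33851*(-1/74619446) = 33851/74619446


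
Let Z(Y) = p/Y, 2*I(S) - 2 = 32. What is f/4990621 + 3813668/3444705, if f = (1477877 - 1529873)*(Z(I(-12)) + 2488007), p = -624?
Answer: -7575259825676951024/292250690900685 ≈ -25920.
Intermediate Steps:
I(S) = 17 (I(S) = 1 + (½)*32 = 1 + 16 = 17)
Z(Y) = -624/Y
f = -2199196558020/17 (f = (1477877 - 1529873)*(-624/17 + 2488007) = -51996*(-624*1/17 + 2488007) = -51996*(-624/17 + 2488007) = -51996*42295495/17 = -2199196558020/17 ≈ -1.2936e+11)
f/4990621 + 3813668/3444705 = -2199196558020/17/4990621 + 3813668/3444705 = -2199196558020/17*1/4990621 + 3813668*(1/3444705) = -2199196558020/84840557 + 3813668/3444705 = -7575259825676951024/292250690900685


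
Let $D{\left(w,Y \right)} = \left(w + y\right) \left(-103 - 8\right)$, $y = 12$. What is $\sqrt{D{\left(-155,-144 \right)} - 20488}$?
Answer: $i \sqrt{4615} \approx 67.934 i$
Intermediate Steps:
$D{\left(w,Y \right)} = -1332 - 111 w$ ($D{\left(w,Y \right)} = \left(w + 12\right) \left(-103 - 8\right) = \left(12 + w\right) \left(-111\right) = -1332 - 111 w$)
$\sqrt{D{\left(-155,-144 \right)} - 20488} = \sqrt{\left(-1332 - -17205\right) - 20488} = \sqrt{\left(-1332 + 17205\right) - 20488} = \sqrt{15873 - 20488} = \sqrt{-4615} = i \sqrt{4615}$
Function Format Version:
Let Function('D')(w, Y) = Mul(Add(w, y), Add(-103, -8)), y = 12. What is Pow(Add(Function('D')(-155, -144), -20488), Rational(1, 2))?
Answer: Mul(I, Pow(4615, Rational(1, 2))) ≈ Mul(67.934, I)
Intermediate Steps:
Function('D')(w, Y) = Add(-1332, Mul(-111, w)) (Function('D')(w, Y) = Mul(Add(w, 12), Add(-103, -8)) = Mul(Add(12, w), -111) = Add(-1332, Mul(-111, w)))
Pow(Add(Function('D')(-155, -144), -20488), Rational(1, 2)) = Pow(Add(Add(-1332, Mul(-111, -155)), -20488), Rational(1, 2)) = Pow(Add(Add(-1332, 17205), -20488), Rational(1, 2)) = Pow(Add(15873, -20488), Rational(1, 2)) = Pow(-4615, Rational(1, 2)) = Mul(I, Pow(4615, Rational(1, 2)))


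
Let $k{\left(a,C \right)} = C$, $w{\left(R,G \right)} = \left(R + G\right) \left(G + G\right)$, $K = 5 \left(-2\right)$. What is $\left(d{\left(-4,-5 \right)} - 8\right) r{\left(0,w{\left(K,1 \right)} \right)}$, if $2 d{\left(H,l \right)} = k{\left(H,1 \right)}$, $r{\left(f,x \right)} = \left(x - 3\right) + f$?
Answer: $\frac{315}{2} \approx 157.5$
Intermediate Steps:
$K = -10$
$w{\left(R,G \right)} = 2 G \left(G + R\right)$ ($w{\left(R,G \right)} = \left(G + R\right) 2 G = 2 G \left(G + R\right)$)
$r{\left(f,x \right)} = -3 + f + x$ ($r{\left(f,x \right)} = \left(-3 + x\right) + f = -3 + f + x$)
$d{\left(H,l \right)} = \frac{1}{2}$ ($d{\left(H,l \right)} = \frac{1}{2} \cdot 1 = \frac{1}{2}$)
$\left(d{\left(-4,-5 \right)} - 8\right) r{\left(0,w{\left(K,1 \right)} \right)} = \left(\frac{1}{2} - 8\right) \left(-3 + 0 + 2 \cdot 1 \left(1 - 10\right)\right) = - \frac{15 \left(-3 + 0 + 2 \cdot 1 \left(-9\right)\right)}{2} = - \frac{15 \left(-3 + 0 - 18\right)}{2} = \left(- \frac{15}{2}\right) \left(-21\right) = \frac{315}{2}$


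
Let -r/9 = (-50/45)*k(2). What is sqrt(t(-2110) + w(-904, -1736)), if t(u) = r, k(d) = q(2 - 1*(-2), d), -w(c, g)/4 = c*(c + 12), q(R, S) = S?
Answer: 2*I*sqrt(806363) ≈ 1796.0*I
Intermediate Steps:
w(c, g) = -4*c*(12 + c) (w(c, g) = -4*c*(c + 12) = -4*c*(12 + c))
k(d) = d
r = 20 (r = -9*(-50/45)*2 = -9*(-50*1/45)*2 = -(-10)*2 = -9*(-20/9) = 20)
t(u) = 20
sqrt(t(-2110) + w(-904, -1736)) = sqrt(20 - 4*(-904)*(12 - 904)) = sqrt(20 - 4*(-904)*(-892)) = sqrt(20 - 3225472) = sqrt(-3225452) = 2*I*sqrt(806363)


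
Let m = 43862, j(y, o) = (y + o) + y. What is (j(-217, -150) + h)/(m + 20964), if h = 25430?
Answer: 12423/32413 ≈ 0.38327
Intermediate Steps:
j(y, o) = o + 2*y (j(y, o) = (o + y) + y = o + 2*y)
(j(-217, -150) + h)/(m + 20964) = ((-150 + 2*(-217)) + 25430)/(43862 + 20964) = ((-150 - 434) + 25430)/64826 = (-584 + 25430)*(1/64826) = 24846*(1/64826) = 12423/32413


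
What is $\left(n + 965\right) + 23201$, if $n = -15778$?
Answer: $8388$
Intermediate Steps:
$\left(n + 965\right) + 23201 = \left(-15778 + 965\right) + 23201 = -14813 + 23201 = 8388$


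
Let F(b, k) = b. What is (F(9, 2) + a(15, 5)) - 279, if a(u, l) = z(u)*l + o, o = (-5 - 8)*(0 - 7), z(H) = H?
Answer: -104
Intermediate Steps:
o = 91 (o = -13*(-7) = 91)
a(u, l) = 91 + l*u (a(u, l) = u*l + 91 = l*u + 91 = 91 + l*u)
(F(9, 2) + a(15, 5)) - 279 = (9 + (91 + 5*15)) - 279 = (9 + (91 + 75)) - 279 = (9 + 166) - 279 = 175 - 279 = -104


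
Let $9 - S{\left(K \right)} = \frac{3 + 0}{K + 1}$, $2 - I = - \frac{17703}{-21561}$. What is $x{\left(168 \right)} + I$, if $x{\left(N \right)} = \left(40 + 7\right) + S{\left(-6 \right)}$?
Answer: $\frac{2076286}{35935} \approx 57.779$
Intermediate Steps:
$I = \frac{8473}{7187}$ ($I = 2 - - \frac{17703}{-21561} = 2 - \left(-17703\right) \left(- \frac{1}{21561}\right) = 2 - \frac{5901}{7187} = \frac{8473}{7187} \approx 1.1789$)
$S{\left(K \right)} = 9 - \frac{3}{1 + K}$ ($S{\left(K \right)} = 9 - \frac{3 + 0}{K + 1} = 9 - \frac{3}{1 + K}$)
$x{\left(N \right)} = \frac{283}{5}$ ($x{\left(N \right)} = \left(40 + 7\right) + \frac{3 \left(2 + 3 \left(-6\right)\right)}{1 - 6} = 47 + \frac{3 \left(2 - 18\right)}{-5} = 47 + 3 \left(- \frac{1}{5}\right) \left(-16\right) = 47 + \frac{48}{5} = \frac{283}{5}$)
$x{\left(168 \right)} + I = \frac{283}{5} + \frac{8473}{7187} = \frac{2076286}{35935}$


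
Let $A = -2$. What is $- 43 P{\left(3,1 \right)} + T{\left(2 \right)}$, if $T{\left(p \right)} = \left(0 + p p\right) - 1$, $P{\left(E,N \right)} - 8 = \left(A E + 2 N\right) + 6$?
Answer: $-427$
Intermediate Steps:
$P{\left(E,N \right)} = 14 - 2 E + 2 N$ ($P{\left(E,N \right)} = 8 - \left(-6 - 2 N + 2 E\right) = 8 + \left(6 - 2 E + 2 N\right) = 14 - 2 E + 2 N$)
$T{\left(p \right)} = -1 + p^{2}$ ($T{\left(p \right)} = \left(0 + p^{2}\right) - 1 = p^{2} - 1 = -1 + p^{2}$)
$- 43 P{\left(3,1 \right)} + T{\left(2 \right)} = - 43 \left(14 - 6 + 2 \cdot 1\right) - \left(1 - 2^{2}\right) = - 43 \left(14 - 6 + 2\right) + \left(-1 + 4\right) = \left(-43\right) 10 + 3 = -430 + 3 = -427$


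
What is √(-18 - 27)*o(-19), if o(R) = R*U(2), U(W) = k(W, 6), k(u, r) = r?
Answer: -342*I*√5 ≈ -764.74*I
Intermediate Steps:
U(W) = 6
o(R) = 6*R (o(R) = R*6 = 6*R)
√(-18 - 27)*o(-19) = √(-18 - 27)*(6*(-19)) = √(-45)*(-114) = (3*I*√5)*(-114) = -342*I*√5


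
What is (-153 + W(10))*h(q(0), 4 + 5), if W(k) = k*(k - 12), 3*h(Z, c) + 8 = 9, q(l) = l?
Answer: -173/3 ≈ -57.667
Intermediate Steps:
h(Z, c) = ⅓ (h(Z, c) = -8/3 + (⅓)*9 = -8/3 + 3 = ⅓)
W(k) = k*(-12 + k)
(-153 + W(10))*h(q(0), 4 + 5) = (-153 + 10*(-12 + 10))*(⅓) = (-153 + 10*(-2))*(⅓) = (-153 - 20)*(⅓) = -173*⅓ = -173/3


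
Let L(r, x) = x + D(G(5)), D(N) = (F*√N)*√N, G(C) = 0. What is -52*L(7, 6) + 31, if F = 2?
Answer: -281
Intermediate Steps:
D(N) = 2*N (D(N) = (2*√N)*√N = 2*N)
L(r, x) = x (L(r, x) = x + 2*0 = x + 0 = x)
-52*L(7, 6) + 31 = -52*6 + 31 = -312 + 31 = -281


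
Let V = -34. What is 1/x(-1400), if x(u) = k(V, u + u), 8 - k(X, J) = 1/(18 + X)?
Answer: 16/129 ≈ 0.12403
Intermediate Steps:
k(X, J) = 8 - 1/(18 + X)
x(u) = 129/16 (x(u) = (143 + 8*(-34))/(18 - 34) = (143 - 272)/(-16) = -1/16*(-129) = 129/16)
1/x(-1400) = 1/(129/16) = 16/129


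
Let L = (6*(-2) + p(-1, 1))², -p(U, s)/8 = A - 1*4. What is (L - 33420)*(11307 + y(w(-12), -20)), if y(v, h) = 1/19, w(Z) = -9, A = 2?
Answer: -7176314936/19 ≈ -3.7770e+8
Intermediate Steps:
p(U, s) = 16 (p(U, s) = -8*(2 - 1*4) = -8*(2 - 4) = -8*(-2) = 16)
y(v, h) = 1/19
L = 16 (L = (6*(-2) + 16)² = (-12 + 16)² = 4² = 16)
(L - 33420)*(11307 + y(w(-12), -20)) = (16 - 33420)*(11307 + 1/19) = -33404*214834/19 = -7176314936/19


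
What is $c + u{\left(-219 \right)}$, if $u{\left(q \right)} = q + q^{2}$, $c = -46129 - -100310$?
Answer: $101923$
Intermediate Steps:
$c = 54181$ ($c = -46129 + 100310 = 54181$)
$c + u{\left(-219 \right)} = 54181 - 219 \left(1 - 219\right) = 54181 - -47742 = 54181 + 47742 = 101923$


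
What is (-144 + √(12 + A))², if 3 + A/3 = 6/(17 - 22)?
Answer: (720 - I*√15)²/25 ≈ 20735.0 - 223.08*I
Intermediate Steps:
A = -63/5 (A = -9 + 3*(6/(17 - 22)) = -9 + 3*(6/(-5)) = -9 + 3*(6*(-⅕)) = -9 + 3*(-6/5) = -9 - 18/5 = -63/5 ≈ -12.600)
(-144 + √(12 + A))² = (-144 + √(12 - 63/5))² = (-144 + √(-⅗))² = (-144 + I*√15/5)²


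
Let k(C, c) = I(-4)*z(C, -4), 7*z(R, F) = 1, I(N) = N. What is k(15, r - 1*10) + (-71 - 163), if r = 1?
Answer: -1642/7 ≈ -234.57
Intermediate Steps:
z(R, F) = ⅐ (z(R, F) = (⅐)*1 = ⅐)
k(C, c) = -4/7 (k(C, c) = -4*⅐ = -4/7)
k(15, r - 1*10) + (-71 - 163) = -4/7 + (-71 - 163) = -4/7 - 234 = -1642/7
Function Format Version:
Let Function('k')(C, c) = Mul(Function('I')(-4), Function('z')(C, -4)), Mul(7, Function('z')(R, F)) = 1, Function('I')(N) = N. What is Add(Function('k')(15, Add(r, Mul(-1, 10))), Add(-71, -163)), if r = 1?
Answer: Rational(-1642, 7) ≈ -234.57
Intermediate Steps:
Function('z')(R, F) = Rational(1, 7) (Function('z')(R, F) = Mul(Rational(1, 7), 1) = Rational(1, 7))
Function('k')(C, c) = Rational(-4, 7) (Function('k')(C, c) = Mul(-4, Rational(1, 7)) = Rational(-4, 7))
Add(Function('k')(15, Add(r, Mul(-1, 10))), Add(-71, -163)) = Add(Rational(-4, 7), Add(-71, -163)) = Add(Rational(-4, 7), -234) = Rational(-1642, 7)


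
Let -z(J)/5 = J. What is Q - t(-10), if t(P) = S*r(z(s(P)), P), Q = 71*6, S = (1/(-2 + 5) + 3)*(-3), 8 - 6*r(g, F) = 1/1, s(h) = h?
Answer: 1313/3 ≈ 437.67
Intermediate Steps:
z(J) = -5*J
r(g, F) = 7/6 (r(g, F) = 4/3 - 1/6/1 = 4/3 - 1/6*1 = 4/3 - 1/6 = 7/6)
S = -10 (S = (1/3 + 3)*(-3) = (10/3)*(-3) = -10)
Q = 426
t(P) = -35/3 (t(P) = -10*7/6 = -35/3)
Q - t(-10) = 426 - 1*(-35/3) = 426 + 35/3 = 1313/3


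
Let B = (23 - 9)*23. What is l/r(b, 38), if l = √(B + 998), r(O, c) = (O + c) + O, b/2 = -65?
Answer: -√330/111 ≈ -0.16366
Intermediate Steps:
b = -130 (b = 2*(-65) = -130)
r(O, c) = c + 2*O
B = 322 (B = 14*23 = 322)
l = 2*√330 (l = √(322 + 998) = √1320 = 2*√330 ≈ 36.332)
l/r(b, 38) = (2*√330)/(38 + 2*(-130)) = (2*√330)/(38 - 260) = (2*√330)/(-222) = (2*√330)*(-1/222) = -√330/111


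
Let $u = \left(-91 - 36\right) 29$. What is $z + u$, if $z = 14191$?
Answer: $10508$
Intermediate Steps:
$u = -3683$ ($u = \left(-127\right) 29 = -3683$)
$z + u = 14191 - 3683 = 10508$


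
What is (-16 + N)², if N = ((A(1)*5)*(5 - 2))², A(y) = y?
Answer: 43681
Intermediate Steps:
N = 225 (N = ((1*5)*(5 - 2))² = (5*3)² = 15² = 225)
(-16 + N)² = (-16 + 225)² = 209² = 43681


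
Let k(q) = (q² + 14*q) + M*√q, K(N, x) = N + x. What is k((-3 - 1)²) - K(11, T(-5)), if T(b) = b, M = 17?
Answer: 542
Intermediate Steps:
k(q) = q² + 14*q + 17*√q (k(q) = (q² + 14*q) + 17*√q = q² + 14*q + 17*√q)
k((-3 - 1)²) - K(11, T(-5)) = (((-3 - 1)²)² + 14*(-3 - 1)² + 17*√((-3 - 1)²)) - (11 - 5) = (((-4)²)² + 14*(-4)² + 17*√((-4)²)) - 1*6 = (16² + 14*16 + 17*√16) - 6 = (256 + 224 + 17*4) - 6 = (256 + 224 + 68) - 6 = 548 - 6 = 542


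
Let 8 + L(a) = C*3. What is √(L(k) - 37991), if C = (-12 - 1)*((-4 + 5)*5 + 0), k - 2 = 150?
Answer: 13*I*√226 ≈ 195.43*I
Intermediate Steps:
k = 152 (k = 2 + 150 = 152)
C = -65 (C = -13*(1*5 + 0) = -13*(5 + 0) = -13*5 = -65)
L(a) = -203 (L(a) = -8 - 65*3 = -8 - 195 = -203)
√(L(k) - 37991) = √(-203 - 37991) = √(-38194) = 13*I*√226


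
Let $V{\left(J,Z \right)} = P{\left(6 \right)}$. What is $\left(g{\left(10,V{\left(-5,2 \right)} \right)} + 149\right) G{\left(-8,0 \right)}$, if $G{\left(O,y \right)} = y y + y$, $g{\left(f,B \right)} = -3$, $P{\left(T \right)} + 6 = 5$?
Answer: $0$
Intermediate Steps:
$P{\left(T \right)} = -1$ ($P{\left(T \right)} = -6 + 5 = -1$)
$V{\left(J,Z \right)} = -1$
$G{\left(O,y \right)} = y + y^{2}$ ($G{\left(O,y \right)} = y^{2} + y = y + y^{2}$)
$\left(g{\left(10,V{\left(-5,2 \right)} \right)} + 149\right) G{\left(-8,0 \right)} = \left(-3 + 149\right) 0 \left(1 + 0\right) = 146 \cdot 0 \cdot 1 = 146 \cdot 0 = 0$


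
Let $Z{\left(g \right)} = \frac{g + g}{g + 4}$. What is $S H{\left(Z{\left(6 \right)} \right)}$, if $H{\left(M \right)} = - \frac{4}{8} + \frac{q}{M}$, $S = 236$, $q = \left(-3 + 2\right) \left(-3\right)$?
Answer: $472$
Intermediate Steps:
$Z{\left(g \right)} = \frac{2 g}{4 + g}$
$q = 3$ ($q = \left(-1\right) \left(-3\right) = 3$)
$H{\left(M \right)} = - \frac{1}{2} + \frac{3}{M}$ ($H{\left(M \right)} = - \frac{4}{8} + \frac{3}{M} = \left(-4\right) \frac{1}{8} + \frac{3}{M} = - \frac{1}{2} + \frac{3}{M}$)
$S H{\left(Z{\left(6 \right)} \right)} = 236 \frac{6 - 2 \cdot 6 \frac{1}{4 + 6}}{2 \cdot 2 \cdot 6 \frac{1}{4 + 6}} = 236 \frac{6 - 2 \cdot 6 \cdot \frac{1}{10}}{2 \cdot 2 \cdot 6 \cdot \frac{1}{10}} = 236 \frac{6 - \frac{6}{5}}{2 \cdot \frac{6}{5}} = 236 \cdot \frac{1}{2} \cdot \frac{5}{6} \left(6 - \frac{6}{5}\right) = 236 \cdot \frac{1}{2} \cdot \frac{5}{6} \cdot \frac{24}{5} = 236 \cdot 2 = 472$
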